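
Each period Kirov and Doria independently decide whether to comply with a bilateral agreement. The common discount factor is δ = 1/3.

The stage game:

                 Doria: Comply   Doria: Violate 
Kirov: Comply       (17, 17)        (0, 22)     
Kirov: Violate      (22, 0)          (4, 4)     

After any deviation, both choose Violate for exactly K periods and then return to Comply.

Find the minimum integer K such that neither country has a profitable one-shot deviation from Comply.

2

No profitable deviation requires (17−4)(δ+…+δ^K) ≥ 22−17, i.e. δ+…+δ^K ≥ 5/13 ≈ 0.3846.
With δ = 1/3, the partial sums are K=1: 0.3333, K=2: 0.4444.
K = 2 is the first length at which the sum reaches 0.3846.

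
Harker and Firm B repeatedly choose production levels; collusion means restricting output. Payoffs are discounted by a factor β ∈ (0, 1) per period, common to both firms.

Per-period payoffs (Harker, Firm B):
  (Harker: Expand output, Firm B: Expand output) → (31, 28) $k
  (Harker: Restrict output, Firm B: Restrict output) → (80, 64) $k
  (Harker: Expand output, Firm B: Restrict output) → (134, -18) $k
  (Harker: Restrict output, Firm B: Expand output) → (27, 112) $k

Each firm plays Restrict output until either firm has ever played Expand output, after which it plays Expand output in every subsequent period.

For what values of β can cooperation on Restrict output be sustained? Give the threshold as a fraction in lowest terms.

For Harker: deviation gain 134−80 = 54, per-period punishment loss 80−31 = 49. IC gives β ≥ 54/103.
For Firm B: gain 48, loss 36 per period, so β ≥ 48/84 = 4/7.
The tighter constraint is Firm B's, so cooperation needs β ≥ 4/7.

4/7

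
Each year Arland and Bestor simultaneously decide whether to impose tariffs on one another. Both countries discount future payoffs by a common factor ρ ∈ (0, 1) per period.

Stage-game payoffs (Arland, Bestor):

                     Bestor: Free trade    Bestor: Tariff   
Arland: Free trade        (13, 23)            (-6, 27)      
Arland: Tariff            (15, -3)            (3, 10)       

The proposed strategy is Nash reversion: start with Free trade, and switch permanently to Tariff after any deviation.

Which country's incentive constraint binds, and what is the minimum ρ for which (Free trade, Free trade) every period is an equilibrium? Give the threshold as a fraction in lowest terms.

Arland: cooperation gives 13 each period; deviation gives 15 once then 3 forever.
  13/(1−ρ) ≥ 15 + 3ρ/(1−ρ) ⇒ ρ ≥ 2/12 = 1/6.
Bestor: cooperation gives 23 each period; deviation gives 27 once then 10 forever.
  ρ ≥ 4/17.
Both must hold, so the binding constraint is Bestor's: ρ ≥ 4/17.

Bestor; ρ ≥ 4/17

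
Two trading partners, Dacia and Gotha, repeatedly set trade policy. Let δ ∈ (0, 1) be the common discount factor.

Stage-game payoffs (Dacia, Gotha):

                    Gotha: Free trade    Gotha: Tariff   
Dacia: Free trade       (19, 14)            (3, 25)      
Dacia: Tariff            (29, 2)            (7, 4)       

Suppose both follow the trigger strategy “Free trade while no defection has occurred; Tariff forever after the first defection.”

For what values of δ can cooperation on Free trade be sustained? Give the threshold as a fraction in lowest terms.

Dacia: cooperation gives 19 each period; deviation gives 29 once then 7 forever.
  19/(1−δ) ≥ 29 + 7δ/(1−δ) ⇒ δ ≥ 10/22 = 5/11.
Gotha: cooperation gives 14 each period; deviation gives 25 once then 4 forever.
  δ ≥ 11/21.
Both must hold, so the binding constraint is Gotha's: δ ≥ 11/21.

11/21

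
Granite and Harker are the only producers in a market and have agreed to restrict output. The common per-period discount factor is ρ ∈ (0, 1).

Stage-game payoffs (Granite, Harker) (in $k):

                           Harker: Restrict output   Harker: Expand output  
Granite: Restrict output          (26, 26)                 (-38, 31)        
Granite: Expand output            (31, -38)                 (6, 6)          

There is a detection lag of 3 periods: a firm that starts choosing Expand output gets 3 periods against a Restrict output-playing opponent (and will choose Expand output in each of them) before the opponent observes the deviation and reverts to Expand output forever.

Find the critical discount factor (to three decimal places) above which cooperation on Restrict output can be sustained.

The best deviation is to choose Expand output for all 3 undetected periods, earning 31 each, then 6 forever once detected.
Deviation value: 31(1−ρ^3)/(1−ρ) + 6ρ^3/(1−ρ); cooperation value: 26/(1−ρ).
IC: 26 ≥ 31(1−ρ^3) + 6ρ^3 = 31 − 25ρ^3.
So ρ^3 ≥ 5/25 = 1/5, giving ρ ≥ (1/5)^(1/3) ≈ 0.585.

0.585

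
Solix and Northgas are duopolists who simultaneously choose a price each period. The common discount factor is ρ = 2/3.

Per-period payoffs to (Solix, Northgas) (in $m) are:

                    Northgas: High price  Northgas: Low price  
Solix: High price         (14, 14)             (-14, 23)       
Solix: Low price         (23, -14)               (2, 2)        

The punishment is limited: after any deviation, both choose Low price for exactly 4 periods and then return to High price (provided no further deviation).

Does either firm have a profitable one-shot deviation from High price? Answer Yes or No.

No

Comparing payoff streams over the 5 periods until play realigns: cooperate → 14(1+ρ+…+ρ^4); deviate → 23 + 2(ρ+…+ρ^4).
Cooperation is sustained iff (14−2)(ρ+…+ρ^4) ≥ 23−14.
ρ+…+ρ^4 = 2/3·(1−(2/3)^4)/(1−2/3) = 1.6049, and (23−14)/(14−2) = 0.7500.
1.6049 ≥ 0.7500, so cooperation is sustainable.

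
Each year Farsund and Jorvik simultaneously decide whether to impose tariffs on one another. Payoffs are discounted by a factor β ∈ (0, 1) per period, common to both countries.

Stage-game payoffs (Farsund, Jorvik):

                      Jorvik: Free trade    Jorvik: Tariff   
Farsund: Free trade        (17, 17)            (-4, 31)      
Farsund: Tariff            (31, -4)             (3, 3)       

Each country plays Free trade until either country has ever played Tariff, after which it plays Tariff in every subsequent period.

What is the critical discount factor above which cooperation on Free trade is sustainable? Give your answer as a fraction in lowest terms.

1/2

Cooperation forever yields 17 each period: 17/(1−β).
Deviating yields 31 once, then 3 forever: 31 + 3β/(1−β).
No profitable deviation requires 17/(1−β) ≥ 31 + 3β/(1−β).
Multiplying by (1−β): 17 ≥ 31(1−β) + 3β = 31 − 28β.
So 28β ≥ 14, i.e. β ≥ 14/28 = 1/2.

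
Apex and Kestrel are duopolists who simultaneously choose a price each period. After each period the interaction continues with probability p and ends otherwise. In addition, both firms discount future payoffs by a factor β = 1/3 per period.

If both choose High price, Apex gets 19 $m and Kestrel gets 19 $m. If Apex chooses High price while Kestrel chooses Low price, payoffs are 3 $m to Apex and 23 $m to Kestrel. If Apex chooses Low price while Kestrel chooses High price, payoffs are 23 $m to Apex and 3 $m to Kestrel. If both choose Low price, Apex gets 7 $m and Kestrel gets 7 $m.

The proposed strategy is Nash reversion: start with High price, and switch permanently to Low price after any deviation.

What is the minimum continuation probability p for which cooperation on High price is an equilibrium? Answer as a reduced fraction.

3/4

With continuation probability p and discount β, the effective per-period discount factor is βp.
Grim-trigger IC: βp ≥ (23−19)/(23−7) = 1/4.
So p ≥ (1/4)/(1/3) = 3/4.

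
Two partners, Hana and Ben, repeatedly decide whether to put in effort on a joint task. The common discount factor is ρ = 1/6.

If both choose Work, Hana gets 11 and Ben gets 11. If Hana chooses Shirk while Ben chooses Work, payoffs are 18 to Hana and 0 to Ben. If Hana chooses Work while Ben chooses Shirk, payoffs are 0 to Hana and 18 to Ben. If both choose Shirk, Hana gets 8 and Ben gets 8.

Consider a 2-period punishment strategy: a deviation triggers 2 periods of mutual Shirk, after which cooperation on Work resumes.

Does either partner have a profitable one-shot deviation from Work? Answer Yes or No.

Comparing payoff streams over the 3 periods until play realigns: cooperate → 11(1+ρ+…+ρ^2); deviate → 18 + 8(ρ+…+ρ^2).
Cooperation is sustained iff (11−8)(ρ+…+ρ^2) ≥ 18−11.
ρ+…+ρ^2 = 1/6·(1−(1/6)^2)/(1−1/6) = 0.1944, and (18−11)/(11−8) = 2.3333.
0.1944 < 2.3333, so cooperation is not sustainable.

Yes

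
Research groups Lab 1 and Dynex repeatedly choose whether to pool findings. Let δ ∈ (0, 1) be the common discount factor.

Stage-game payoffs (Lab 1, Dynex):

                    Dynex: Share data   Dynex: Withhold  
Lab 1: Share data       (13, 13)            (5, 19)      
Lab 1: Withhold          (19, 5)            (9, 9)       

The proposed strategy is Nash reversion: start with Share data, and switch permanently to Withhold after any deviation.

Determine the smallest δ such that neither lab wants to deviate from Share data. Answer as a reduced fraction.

3/5

13/(1−δ) ≥ 19 + 9δ/(1−δ)
13 ≥ 19 − 10δ
δ ≥ 6/10 = 3/5.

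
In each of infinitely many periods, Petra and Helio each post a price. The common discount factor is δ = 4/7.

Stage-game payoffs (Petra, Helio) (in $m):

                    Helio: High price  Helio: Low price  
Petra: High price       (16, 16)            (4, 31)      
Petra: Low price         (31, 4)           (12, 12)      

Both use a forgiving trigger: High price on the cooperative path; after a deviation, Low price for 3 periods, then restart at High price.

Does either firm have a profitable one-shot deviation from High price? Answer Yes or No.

Yes

Comparing payoff streams over the 4 periods until play realigns: cooperate → 16(1+δ+…+δ^3); deviate → 31 + 12(δ+…+δ^3).
Cooperation is sustained iff (16−12)(δ+…+δ^3) ≥ 31−16.
δ+…+δ^3 = 4/7·(1−(4/7)^3)/(1−4/7) = 1.0845, and (31−16)/(16−12) = 3.7500.
1.0845 < 3.7500, so cooperation is not sustainable.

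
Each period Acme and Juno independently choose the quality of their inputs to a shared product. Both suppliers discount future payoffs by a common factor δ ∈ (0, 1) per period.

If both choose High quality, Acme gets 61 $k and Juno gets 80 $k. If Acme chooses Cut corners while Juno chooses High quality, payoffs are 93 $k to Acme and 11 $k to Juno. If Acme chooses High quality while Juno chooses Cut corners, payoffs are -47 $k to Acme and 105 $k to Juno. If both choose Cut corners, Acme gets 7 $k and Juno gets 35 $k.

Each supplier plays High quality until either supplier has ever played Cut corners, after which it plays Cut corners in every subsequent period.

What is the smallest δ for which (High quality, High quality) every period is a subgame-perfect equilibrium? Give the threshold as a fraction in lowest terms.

Acme: cooperation gives 61 each period; deviation gives 93 once then 7 forever.
  61/(1−δ) ≥ 93 + 7δ/(1−δ) ⇒ δ ≥ 32/86 = 16/43.
Juno: cooperation gives 80 each period; deviation gives 105 once then 35 forever.
  δ ≥ 25/70 = 5/14.
Both must hold, so the binding constraint is Acme's: δ ≥ 16/43.

16/43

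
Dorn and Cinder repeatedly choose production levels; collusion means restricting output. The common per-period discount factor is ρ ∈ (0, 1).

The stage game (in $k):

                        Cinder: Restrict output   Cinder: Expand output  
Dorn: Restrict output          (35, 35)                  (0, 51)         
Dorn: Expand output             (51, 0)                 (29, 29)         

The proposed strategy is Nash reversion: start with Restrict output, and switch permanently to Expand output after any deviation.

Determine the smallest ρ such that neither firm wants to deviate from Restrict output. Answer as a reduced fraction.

One-period gain from deviating is 51 − 35 = 16. The loss is 35 − 29 = 6 in every subsequent period, with present value 6·ρ/(1−ρ).
Deviation is unprofitable when 6·ρ/(1−ρ) ≥ 16, i.e. ρ/(1−ρ) ≥ 8/3.
Equivalently ρ ≥ 16/(16+6) = 8/11.

8/11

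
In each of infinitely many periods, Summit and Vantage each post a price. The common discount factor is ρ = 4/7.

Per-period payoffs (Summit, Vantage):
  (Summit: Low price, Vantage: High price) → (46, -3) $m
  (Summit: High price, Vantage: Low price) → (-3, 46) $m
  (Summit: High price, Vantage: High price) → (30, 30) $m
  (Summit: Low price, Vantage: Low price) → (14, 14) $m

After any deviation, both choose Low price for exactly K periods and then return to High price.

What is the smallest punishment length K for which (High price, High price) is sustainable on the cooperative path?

No profitable deviation requires (30−14)(ρ+…+ρ^K) ≥ 46−30, i.e. ρ+…+ρ^K ≥ 1 ≈ 1.0000.
With ρ = 4/7, the partial sums are K=1: 0.5714, K=2: 0.8980, K=3: 1.0845.
K = 3 is the first length at which the sum reaches 1.0000.

3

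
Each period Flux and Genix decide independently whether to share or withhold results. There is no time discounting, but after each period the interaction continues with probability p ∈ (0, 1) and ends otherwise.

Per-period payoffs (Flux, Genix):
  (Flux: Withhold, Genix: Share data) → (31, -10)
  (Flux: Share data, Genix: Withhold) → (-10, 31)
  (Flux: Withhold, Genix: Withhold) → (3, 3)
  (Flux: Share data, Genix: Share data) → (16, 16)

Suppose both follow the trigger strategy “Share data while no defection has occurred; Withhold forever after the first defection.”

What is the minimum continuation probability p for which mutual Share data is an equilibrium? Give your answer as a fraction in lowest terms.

With no time discounting, the continuation probability p plays the role of the discount factor.
Grim-trigger IC: 16/(1−p) ≥ 31 + 3p/(1−p) ⇒ p ≥ (31−16)/(31−3) = 15/28.

15/28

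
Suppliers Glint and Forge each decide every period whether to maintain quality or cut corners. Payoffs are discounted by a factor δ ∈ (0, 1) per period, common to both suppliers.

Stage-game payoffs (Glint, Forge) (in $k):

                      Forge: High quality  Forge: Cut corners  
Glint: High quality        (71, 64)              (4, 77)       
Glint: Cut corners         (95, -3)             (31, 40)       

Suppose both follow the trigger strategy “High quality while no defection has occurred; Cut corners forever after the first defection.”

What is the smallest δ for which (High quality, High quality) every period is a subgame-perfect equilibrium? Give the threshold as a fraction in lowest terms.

3/8

Glint's threshold: (95−71)/(95−31) = 3/8.
Forge's threshold: (77−64)/(77−40) = 13/37.
3/8 > 13/37, so Glint binds and δ* = 3/8.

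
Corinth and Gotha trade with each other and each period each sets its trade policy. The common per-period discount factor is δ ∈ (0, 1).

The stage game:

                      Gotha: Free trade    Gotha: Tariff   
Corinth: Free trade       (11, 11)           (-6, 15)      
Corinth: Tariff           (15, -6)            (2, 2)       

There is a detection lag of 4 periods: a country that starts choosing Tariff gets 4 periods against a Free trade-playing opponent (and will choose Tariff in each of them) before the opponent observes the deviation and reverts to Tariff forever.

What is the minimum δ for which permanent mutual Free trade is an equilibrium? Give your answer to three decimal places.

0.745

A deviator earns 15 for 4 periods, then 2 forever; cooperating earns 11 forever. Multiplying the IC by (1−δ):
11 ≥ 15(1−δ^4) + 2δ^4, so 13·δ^4 ≥ 4 and δ^4 ≥ 4/13.
δ ≥ (4/13)^(1/4) ≈ 0.745.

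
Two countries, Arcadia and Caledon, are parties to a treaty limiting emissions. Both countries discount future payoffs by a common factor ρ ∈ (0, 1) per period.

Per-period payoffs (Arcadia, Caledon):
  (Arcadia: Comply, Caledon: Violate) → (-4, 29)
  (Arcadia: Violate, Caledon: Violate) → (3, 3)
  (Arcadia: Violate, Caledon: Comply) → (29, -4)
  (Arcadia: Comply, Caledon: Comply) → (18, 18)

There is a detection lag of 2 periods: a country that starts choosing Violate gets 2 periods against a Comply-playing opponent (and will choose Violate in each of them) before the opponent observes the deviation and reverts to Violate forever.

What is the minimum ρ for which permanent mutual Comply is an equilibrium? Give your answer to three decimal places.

Deviating for the 2 undetected periods gains 29−18 = 11 per period over cooperation, then loses 18−3 = 15 per period forever once punishment starts.
Gain: 11(1 + ρ + … + ρ^1); loss: 15·ρ^2/(1−ρ).
No profitable deviation ⇔ 11(1−ρ^2) ≤ 15·ρ^2, i.e. ρ^2 ≥ 11/(11+15) = 11/26.
Hence ρ ≥ (11/26)^(1/2) ≈ 0.650.

0.650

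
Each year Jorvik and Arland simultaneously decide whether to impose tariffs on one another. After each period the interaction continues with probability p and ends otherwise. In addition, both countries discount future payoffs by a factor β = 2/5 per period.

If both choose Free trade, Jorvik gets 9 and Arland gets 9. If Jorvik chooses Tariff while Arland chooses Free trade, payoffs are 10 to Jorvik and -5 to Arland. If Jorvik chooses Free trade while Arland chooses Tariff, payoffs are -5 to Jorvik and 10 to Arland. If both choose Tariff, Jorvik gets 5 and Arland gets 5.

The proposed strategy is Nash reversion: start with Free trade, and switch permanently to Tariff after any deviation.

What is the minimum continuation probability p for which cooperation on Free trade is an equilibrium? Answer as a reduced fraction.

1/2

With continuation probability p and discount β, the effective per-period discount factor is βp.
Grim-trigger IC: βp ≥ (10−9)/(10−5) = 1/5.
So p ≥ (1/5)/(2/5) = 1/2.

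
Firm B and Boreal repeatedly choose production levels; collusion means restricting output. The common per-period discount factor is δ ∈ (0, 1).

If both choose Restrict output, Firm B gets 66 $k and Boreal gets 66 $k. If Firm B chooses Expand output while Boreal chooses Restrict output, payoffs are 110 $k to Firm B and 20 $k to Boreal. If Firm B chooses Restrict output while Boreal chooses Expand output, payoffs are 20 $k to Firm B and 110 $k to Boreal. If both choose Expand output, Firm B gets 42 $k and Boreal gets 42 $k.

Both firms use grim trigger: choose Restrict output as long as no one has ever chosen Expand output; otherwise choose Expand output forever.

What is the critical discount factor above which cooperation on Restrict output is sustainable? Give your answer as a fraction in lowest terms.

11/17

One-period gain from deviating is 110 − 66 = 44. The loss is 66 − 42 = 24 in every subsequent period, with present value 24·δ/(1−δ).
Deviation is unprofitable when 24·δ/(1−δ) ≥ 44, i.e. δ/(1−δ) ≥ 11/6.
Equivalently δ ≥ 44/(44+24) = 11/17.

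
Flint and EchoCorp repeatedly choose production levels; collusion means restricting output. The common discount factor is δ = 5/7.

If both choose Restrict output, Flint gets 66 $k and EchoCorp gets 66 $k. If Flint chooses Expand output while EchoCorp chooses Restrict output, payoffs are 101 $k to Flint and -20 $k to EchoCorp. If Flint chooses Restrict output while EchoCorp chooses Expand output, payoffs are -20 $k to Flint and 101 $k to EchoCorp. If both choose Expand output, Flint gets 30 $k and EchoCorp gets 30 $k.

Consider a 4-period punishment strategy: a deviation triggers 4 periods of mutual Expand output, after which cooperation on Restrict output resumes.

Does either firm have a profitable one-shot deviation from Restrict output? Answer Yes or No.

No

Comparing payoff streams over the 5 periods until play realigns: cooperate → 66(1+δ+…+δ^4); deviate → 101 + 30(δ+…+δ^4).
Cooperation is sustained iff (66−30)(δ+…+δ^4) ≥ 101−66.
δ+…+δ^4 = 5/7·(1−(5/7)^4)/(1−5/7) = 1.8492, and (101−66)/(66−30) = 0.9722.
1.8492 ≥ 0.9722, so cooperation is sustainable.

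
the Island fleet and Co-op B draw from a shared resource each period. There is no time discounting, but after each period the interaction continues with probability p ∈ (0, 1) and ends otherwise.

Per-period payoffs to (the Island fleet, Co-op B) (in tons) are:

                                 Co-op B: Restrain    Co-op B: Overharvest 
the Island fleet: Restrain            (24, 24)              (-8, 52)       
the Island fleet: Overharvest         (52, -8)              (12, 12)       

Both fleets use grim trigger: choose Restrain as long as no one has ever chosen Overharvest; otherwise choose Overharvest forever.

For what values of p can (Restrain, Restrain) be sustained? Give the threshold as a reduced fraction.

7/10

With no time discounting, the continuation probability p plays the role of the discount factor.
Grim-trigger IC: 24/(1−p) ≥ 52 + 12p/(1−p) ⇒ p ≥ (52−24)/(52−12) = 7/10.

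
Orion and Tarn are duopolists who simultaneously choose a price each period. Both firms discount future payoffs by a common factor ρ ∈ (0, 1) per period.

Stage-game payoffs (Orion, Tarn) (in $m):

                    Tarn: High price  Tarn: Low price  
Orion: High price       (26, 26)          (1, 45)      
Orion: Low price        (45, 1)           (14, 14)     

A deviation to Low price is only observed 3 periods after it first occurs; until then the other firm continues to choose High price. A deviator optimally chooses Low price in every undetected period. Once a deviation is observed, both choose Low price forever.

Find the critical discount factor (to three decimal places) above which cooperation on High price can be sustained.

The best deviation is to choose Low price for all 3 undetected periods, earning 45 each, then 14 forever once detected.
Deviation value: 45(1−ρ^3)/(1−ρ) + 14ρ^3/(1−ρ); cooperation value: 26/(1−ρ).
IC: 26 ≥ 45(1−ρ^3) + 14ρ^3 = 45 − 31ρ^3.
So ρ^3 ≥ 19/31, giving ρ ≥ (19/31)^(1/3) ≈ 0.849.

0.849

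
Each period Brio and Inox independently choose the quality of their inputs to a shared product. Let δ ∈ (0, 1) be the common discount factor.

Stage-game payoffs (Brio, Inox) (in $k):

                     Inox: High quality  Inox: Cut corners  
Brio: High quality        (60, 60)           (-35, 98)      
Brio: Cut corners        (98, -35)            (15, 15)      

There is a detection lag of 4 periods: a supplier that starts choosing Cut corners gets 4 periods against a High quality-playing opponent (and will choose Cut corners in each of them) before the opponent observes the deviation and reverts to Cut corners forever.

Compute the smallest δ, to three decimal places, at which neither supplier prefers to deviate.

The best deviation is to choose Cut corners for all 4 undetected periods, earning 98 each, then 15 forever once detected.
Deviation value: 98(1−δ^4)/(1−δ) + 15δ^4/(1−δ); cooperation value: 60/(1−δ).
IC: 60 ≥ 98(1−δ^4) + 15δ^4 = 98 − 83δ^4.
So δ^4 ≥ 38/83, giving δ ≥ (38/83)^(1/4) ≈ 0.823.

0.823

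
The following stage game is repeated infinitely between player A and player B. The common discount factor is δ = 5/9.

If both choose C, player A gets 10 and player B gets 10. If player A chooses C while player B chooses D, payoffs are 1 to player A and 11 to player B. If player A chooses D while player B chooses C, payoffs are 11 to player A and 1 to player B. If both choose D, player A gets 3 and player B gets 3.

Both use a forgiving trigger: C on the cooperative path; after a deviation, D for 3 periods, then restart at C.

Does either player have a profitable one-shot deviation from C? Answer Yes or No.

IC: δ+…+δ^3 ≥ (11−10)/(10−3) = 1/7.
At δ = 5/9: partial sum = 1.0357 ≥ 0.1429. Cooperation sustainable.

No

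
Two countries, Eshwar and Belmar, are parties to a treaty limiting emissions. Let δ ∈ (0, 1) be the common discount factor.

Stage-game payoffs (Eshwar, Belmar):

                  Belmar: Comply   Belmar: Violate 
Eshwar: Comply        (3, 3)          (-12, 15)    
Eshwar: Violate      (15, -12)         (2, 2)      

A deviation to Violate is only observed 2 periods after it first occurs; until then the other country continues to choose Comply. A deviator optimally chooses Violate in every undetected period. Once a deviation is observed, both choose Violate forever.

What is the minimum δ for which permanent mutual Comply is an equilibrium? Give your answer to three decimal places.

A deviator earns 15 for 2 periods, then 2 forever; cooperating earns 3 forever. Multiplying the IC by (1−δ):
3 ≥ 15(1−δ^2) + 2δ^2, so 13·δ^2 ≥ 12 and δ^2 ≥ 12/13.
δ ≥ (12/13)^(1/2) ≈ 0.961.

0.961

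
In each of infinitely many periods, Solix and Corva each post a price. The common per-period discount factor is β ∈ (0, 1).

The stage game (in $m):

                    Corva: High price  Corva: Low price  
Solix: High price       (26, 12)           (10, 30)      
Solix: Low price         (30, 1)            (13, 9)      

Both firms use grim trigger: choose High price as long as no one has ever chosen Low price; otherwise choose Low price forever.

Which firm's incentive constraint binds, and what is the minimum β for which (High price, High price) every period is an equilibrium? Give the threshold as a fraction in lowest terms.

For Solix: deviation gain 30−26 = 4, per-period punishment loss 26−13 = 13. IC gives β ≥ 4/17.
For Corva: gain 18, loss 3 per period, so β ≥ 18/21 = 6/7.
The tighter constraint is Corva's, so cooperation needs β ≥ 6/7.

Corva; β ≥ 6/7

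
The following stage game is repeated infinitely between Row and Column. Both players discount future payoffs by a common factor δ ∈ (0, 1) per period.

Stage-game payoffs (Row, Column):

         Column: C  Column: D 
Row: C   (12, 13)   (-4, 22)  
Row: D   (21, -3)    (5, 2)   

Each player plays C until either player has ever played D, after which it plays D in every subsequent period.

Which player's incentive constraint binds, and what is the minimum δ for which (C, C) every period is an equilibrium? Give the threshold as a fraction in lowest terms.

Row; δ ≥ 9/16

Row's threshold: (21−12)/(21−5) = 9/16.
Column's threshold: (22−13)/(22−2) = 9/20.
9/16 > 9/20, so Row binds and δ* = 9/16.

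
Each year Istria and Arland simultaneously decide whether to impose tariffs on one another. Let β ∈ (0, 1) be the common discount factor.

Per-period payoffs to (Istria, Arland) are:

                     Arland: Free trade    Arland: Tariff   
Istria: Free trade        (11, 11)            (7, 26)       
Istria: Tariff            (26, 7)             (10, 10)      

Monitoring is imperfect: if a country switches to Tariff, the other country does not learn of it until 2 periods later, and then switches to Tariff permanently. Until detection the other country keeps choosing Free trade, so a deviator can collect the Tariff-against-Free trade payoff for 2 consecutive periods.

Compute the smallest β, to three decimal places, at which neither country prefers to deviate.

The best deviation is to choose Tariff for all 2 undetected periods, earning 26 each, then 10 forever once detected.
Deviation value: 26(1−β^2)/(1−β) + 10β^2/(1−β); cooperation value: 11/(1−β).
IC: 11 ≥ 26(1−β^2) + 10β^2 = 26 − 16β^2.
So β^2 ≥ 15/16, giving β ≥ (15/16)^(1/2) ≈ 0.968.

0.968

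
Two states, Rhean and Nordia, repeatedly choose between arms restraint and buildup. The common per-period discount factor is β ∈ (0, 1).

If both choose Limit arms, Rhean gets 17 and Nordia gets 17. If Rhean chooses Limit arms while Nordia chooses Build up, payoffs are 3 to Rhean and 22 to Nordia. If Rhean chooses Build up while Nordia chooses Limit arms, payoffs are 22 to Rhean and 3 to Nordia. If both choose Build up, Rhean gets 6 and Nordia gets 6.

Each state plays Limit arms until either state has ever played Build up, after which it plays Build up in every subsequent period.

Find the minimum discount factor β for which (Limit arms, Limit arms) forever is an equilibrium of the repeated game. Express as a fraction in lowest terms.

17/(1−β) ≥ 22 + 6β/(1−β)
17 ≥ 22 − 16β
β ≥ 5/16.

5/16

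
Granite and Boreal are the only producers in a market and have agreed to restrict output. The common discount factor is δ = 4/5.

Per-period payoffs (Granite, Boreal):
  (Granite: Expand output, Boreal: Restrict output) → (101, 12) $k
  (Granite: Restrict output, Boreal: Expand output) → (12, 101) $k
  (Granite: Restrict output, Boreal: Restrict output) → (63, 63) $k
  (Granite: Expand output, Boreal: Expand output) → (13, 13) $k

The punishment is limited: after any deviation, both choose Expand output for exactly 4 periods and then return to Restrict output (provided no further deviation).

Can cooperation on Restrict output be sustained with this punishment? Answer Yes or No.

Yes

IC: δ+…+δ^4 ≥ (101−63)/(63−13) = 19/25.
At δ = 4/5: partial sum = 2.3616 ≥ 0.7600. Cooperation sustainable.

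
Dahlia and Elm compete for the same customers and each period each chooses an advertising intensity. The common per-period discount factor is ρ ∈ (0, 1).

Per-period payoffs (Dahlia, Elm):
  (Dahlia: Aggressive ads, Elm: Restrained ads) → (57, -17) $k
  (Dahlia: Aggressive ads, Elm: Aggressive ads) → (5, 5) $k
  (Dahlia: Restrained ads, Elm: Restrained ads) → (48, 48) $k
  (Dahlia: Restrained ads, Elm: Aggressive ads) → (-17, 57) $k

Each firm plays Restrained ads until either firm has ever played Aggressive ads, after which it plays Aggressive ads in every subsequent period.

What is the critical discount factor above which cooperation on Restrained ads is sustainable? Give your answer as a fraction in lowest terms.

9/52

One-period gain from deviating is 57 − 48 = 9. The loss is 48 − 5 = 43 in every subsequent period, with present value 43·ρ/(1−ρ).
Deviation is unprofitable when 43·ρ/(1−ρ) ≥ 9, i.e. ρ/(1−ρ) ≥ 9/43.
Equivalently ρ ≥ 9/(9+43) = 9/52.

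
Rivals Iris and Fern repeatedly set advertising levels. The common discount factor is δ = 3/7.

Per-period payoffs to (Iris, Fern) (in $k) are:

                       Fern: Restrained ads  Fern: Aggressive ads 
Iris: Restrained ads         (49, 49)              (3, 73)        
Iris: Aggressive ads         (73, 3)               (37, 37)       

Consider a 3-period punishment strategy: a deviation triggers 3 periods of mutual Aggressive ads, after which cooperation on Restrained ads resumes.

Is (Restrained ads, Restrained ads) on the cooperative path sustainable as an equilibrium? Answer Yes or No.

No

A one-shot deviation gives 73 now, then 37 for 3 periods, then back to 49.
Gain from deviating: (73−49) today; loss: (49−37) in each of the next 3 periods.
No-deviation condition: (49−37)(δ+…+δ^3) ≥ 73−49, i.e. δ+…+δ^3 ≥ 2.
At δ = 3/7: δ+…+δ^3 = 0.6910 < 2.0000.
So cooperation is not sustainable.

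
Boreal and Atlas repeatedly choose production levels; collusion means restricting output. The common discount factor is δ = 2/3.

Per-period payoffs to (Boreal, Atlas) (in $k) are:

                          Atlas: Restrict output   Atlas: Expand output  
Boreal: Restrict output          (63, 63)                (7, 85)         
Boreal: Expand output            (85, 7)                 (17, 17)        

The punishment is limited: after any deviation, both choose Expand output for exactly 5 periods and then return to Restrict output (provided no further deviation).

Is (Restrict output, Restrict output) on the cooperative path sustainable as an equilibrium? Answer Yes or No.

Yes

A one-shot deviation gives 85 now, then 17 for 5 periods, then back to 63.
Gain from deviating: (85−63) today; loss: (63−17) in each of the next 5 periods.
No-deviation condition: (63−17)(δ+…+δ^5) ≥ 85−63, i.e. δ+…+δ^5 ≥ 11/23.
At δ = 2/3: δ+…+δ^5 = 1.7366 ≥ 0.4783.
So cooperation is sustainable.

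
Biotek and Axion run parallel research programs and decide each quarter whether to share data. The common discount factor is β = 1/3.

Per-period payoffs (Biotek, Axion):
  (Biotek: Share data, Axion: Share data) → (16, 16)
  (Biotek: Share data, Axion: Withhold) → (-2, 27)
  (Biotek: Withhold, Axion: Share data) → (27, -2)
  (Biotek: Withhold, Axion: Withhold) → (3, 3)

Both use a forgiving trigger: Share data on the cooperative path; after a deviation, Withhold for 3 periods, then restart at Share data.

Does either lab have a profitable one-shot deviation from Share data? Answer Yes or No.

Yes

IC: β+…+β^3 ≥ (27−16)/(16−3) = 11/13.
At β = 1/3: partial sum = 0.4815 < 0.8462. Cooperation not sustainable.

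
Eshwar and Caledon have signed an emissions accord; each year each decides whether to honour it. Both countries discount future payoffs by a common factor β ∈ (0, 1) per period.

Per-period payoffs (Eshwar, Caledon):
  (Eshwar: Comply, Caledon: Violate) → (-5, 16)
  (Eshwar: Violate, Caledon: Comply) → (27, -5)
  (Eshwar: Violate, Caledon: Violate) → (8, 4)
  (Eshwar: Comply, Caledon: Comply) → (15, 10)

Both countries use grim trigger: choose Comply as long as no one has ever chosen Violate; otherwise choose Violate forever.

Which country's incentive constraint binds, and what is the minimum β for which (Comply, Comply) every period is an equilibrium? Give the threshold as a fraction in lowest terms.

Eshwar; β ≥ 12/19

Eshwar: cooperation gives 15 each period; deviation gives 27 once then 8 forever.
  15/(1−β) ≥ 27 + 8β/(1−β) ⇒ β ≥ 12/19.
Caledon: cooperation gives 10 each period; deviation gives 16 once then 4 forever.
  β ≥ 6/12 = 1/2.
Both must hold, so the binding constraint is Eshwar's: β ≥ 12/19.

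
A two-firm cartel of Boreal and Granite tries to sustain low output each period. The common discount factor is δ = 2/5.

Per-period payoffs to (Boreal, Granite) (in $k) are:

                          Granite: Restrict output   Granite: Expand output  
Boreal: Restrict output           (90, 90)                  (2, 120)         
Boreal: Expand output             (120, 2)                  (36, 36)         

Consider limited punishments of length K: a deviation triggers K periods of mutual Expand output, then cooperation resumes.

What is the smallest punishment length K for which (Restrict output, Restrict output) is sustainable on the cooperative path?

IC: δ(1−δ^K)/(1−δ) ≥ (120−90)/(90−36) = 5/9.
With δ = 2/5: need 1 − δ^K ≥ 5/9·(1−2/5)/(2/5), i.e. δ^K ≤ 0.1667.
Since (2/5)^1 = 0.4000 and (2/5)^2 = 0.1600, the smallest such K is 2.

2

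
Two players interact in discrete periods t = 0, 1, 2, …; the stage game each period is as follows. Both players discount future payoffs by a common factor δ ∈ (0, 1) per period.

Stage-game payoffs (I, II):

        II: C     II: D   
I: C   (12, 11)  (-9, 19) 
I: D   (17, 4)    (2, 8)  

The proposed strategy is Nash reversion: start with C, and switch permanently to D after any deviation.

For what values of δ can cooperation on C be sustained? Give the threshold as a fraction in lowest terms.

For I: deviation gain 17−12 = 5, per-period punishment loss 12−2 = 10. IC gives δ ≥ 5/15 = 1/3.
For II: gain 8, loss 3 per period, so δ ≥ 8/11.
The tighter constraint is II's, so cooperation needs δ ≥ 8/11.

8/11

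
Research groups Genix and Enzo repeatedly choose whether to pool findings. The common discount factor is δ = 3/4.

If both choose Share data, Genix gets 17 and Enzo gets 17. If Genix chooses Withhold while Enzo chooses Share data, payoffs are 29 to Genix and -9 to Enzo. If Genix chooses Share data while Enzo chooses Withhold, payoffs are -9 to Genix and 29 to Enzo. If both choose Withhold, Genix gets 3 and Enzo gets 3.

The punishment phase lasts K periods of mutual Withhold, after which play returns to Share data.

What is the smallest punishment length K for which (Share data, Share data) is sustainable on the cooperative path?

IC: δ(1−δ^K)/(1−δ) ≥ (29−17)/(17−3) = 6/7.
With δ = 3/4: need 1 − δ^K ≥ 6/7·(1−3/4)/(3/4), i.e. δ^K ≤ 0.7143.
Since (3/4)^1 = 0.7500 and (3/4)^2 = 0.5625, the smallest such K is 2.

2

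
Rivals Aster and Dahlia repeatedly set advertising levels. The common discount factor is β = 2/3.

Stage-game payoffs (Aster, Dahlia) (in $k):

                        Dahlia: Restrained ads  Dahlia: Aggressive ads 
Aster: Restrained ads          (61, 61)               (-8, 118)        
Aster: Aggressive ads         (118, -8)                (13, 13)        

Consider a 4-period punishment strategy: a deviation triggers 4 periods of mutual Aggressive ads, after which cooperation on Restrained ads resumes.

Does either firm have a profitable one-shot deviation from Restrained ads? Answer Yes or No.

No

Comparing payoff streams over the 5 periods until play realigns: cooperate → 61(1+β+…+β^4); deviate → 118 + 13(β+…+β^4).
Cooperation is sustained iff (61−13)(β+…+β^4) ≥ 118−61.
β+…+β^4 = 2/3·(1−(2/3)^4)/(1−2/3) = 1.6049, and (118−61)/(61−13) = 1.1875.
1.6049 ≥ 1.1875, so cooperation is sustainable.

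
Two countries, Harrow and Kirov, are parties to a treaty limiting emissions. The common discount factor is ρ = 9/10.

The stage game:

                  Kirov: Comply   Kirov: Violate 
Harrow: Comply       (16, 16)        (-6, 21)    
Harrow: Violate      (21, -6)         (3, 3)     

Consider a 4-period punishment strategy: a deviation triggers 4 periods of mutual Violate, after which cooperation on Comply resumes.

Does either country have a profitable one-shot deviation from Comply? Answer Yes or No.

A one-shot deviation gives 21 now, then 3 for 4 periods, then back to 16.
Gain from deviating: (21−16) today; loss: (16−3) in each of the next 4 periods.
No-deviation condition: (16−3)(ρ+…+ρ^4) ≥ 21−16, i.e. ρ+…+ρ^4 ≥ 5/13.
At ρ = 9/10: ρ+…+ρ^4 = 3.0951 ≥ 0.3846.
So cooperation is sustainable.

No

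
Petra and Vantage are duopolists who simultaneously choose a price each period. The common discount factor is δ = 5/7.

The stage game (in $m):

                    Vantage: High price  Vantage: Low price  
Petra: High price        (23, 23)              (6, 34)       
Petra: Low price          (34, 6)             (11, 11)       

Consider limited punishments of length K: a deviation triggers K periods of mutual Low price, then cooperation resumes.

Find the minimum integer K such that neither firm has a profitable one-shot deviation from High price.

2

IC: δ(1−δ^K)/(1−δ) ≥ (34−23)/(23−11) = 11/12.
With δ = 5/7: need 1 − δ^K ≥ 11/12·(1−5/7)/(5/7), i.e. δ^K ≤ 0.6333.
Since (5/7)^1 = 0.7143 and (5/7)^2 = 0.5102, the smallest such K is 2.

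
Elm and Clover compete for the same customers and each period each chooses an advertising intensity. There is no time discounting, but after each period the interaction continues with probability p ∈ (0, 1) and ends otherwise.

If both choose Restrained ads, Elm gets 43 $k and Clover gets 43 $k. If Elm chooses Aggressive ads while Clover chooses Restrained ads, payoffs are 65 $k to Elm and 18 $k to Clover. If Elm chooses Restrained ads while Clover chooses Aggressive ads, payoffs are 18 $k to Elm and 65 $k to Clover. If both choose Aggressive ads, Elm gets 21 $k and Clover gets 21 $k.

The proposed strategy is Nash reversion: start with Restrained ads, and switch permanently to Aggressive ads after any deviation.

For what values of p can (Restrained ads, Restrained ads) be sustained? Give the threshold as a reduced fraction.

Expected cooperation value is 43 + p·43 + p²·43 + … = 43/(1−p); deviation gives 65 + p·21/(1−p).
43 ≥ 65(1−p) + 21p ⇒ 44p ≥ 22 ⇒ p ≥ 22/44 = 1/2.

1/2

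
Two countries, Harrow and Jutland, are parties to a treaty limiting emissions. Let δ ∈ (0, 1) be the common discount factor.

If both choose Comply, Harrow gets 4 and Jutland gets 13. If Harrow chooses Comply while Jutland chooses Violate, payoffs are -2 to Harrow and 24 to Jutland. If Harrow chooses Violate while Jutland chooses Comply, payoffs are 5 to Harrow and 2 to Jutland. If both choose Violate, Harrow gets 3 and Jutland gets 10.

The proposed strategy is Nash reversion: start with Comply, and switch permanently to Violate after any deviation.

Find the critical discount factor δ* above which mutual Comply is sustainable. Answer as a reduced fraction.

Harrow: cooperation gives 4 each period; deviation gives 5 once then 3 forever.
  4/(1−δ) ≥ 5 + 3δ/(1−δ) ⇒ δ ≥ 1/2.
Jutland: cooperation gives 13 each period; deviation gives 24 once then 10 forever.
  δ ≥ 11/14.
Both must hold, so the binding constraint is Jutland's: δ ≥ 11/14.

11/14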